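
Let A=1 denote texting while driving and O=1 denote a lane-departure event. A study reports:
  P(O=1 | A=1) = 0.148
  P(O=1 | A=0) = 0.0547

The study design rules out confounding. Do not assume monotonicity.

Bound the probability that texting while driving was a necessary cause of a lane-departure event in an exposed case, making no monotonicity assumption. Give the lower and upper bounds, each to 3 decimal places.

Let p₁ = 0.148, p₀ = 0.0547.
Under exogeneity alone the bounds on PN are max{0,(p₁−p₀)/p₁} ≤ PN ≤ min{1,(1−p₀)/p₁}.
  lower = (p₁ − p₀)/p₁ = 0.0933 / 0.148 ≈ 0.6304
  upper = min{1, (1 − p₀)/p₁} = 0.9453 / 0.148 ≈ 6.3872 → capped at 1

0.630 ≤ PN ≤ 1.000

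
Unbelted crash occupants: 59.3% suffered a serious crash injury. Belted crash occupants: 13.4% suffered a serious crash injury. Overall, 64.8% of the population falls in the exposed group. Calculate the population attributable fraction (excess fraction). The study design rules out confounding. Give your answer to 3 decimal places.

p₁ = 0.593, p₀ = 0.134.
Overall risk P(Y=1) = π·p₁ + (1−π)·p₀ = 0.648×0.593 + 0.352×0.134 = 0.43143.
Under exogeneity, PAF = [P(Y=1) − p₀] / P(Y=1).
PAF = (0.43143 − 0.134) / 0.43143 ≈ 0.6894

PAF ≈ 0.689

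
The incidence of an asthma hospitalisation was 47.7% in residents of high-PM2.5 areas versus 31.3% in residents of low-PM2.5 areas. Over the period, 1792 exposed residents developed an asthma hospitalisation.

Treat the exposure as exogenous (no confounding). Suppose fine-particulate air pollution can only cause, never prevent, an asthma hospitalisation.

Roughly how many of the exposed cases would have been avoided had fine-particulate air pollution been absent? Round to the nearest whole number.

p₁ = 0.477, p₀ = 0.313.
PN = (p₁ − p₀)/p₁ = (0.477 − 0.313) / 0.477 ≈ 0.34382.
Attributable cases ≈ PN × (exposed cases) = 0.34382 × 1792 ≈ 616.12.

about 616 cases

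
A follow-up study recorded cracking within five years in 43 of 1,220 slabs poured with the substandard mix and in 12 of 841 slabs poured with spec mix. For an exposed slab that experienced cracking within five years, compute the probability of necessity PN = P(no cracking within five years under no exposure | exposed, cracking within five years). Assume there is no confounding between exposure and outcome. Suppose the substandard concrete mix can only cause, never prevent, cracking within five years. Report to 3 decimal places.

PN ≈ 0.595

p₁ = P(outcome | exposed) = 43/1220 = 0.035246
p₀ = P(outcome | unexposed) = 12/841 = 0.014269
Under exogeneity and monotonicity, PN = (p₁ − p₀) / p₁.
PN = (0.035246 − 0.014269) / 0.035246 = 0.020977 / 0.035246 ≈ 0.5952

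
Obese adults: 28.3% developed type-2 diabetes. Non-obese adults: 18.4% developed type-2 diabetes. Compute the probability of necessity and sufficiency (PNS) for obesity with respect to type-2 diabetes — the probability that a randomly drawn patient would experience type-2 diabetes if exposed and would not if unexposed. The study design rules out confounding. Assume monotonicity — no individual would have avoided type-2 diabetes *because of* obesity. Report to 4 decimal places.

PNS ≈ 0.0990

p₁ = 0.283, p₀ = 0.184.
Under exogeneity and monotonicity, PNS = p₁ − p₀.
PNS = 0.283 − 0.184 = 0.099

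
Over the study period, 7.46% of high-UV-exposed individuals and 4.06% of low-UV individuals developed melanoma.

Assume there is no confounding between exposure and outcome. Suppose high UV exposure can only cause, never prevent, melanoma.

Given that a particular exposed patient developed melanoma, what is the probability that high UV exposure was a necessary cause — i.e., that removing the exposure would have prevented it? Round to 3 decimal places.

p₁ = 0.0746, p₀ = 0.0406.
Under exogeneity and monotonicity, PN = (p₁ − p₀) / p₁.
PN = (0.0746 − 0.0406) / 0.0746 = 0.034 / 0.0746 ≈ 0.4558

PN ≈ 0.456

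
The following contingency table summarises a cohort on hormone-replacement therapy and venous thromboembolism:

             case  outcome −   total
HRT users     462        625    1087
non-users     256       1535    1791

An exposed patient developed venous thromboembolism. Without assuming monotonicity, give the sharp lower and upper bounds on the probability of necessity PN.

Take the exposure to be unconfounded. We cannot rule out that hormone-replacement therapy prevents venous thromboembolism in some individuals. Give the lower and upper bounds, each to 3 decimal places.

p₁ = P(outcome | exposed) = 462/1087 = 0.42502
p₀ = P(outcome | unexposed) = 256/1791 = 0.14294
Under exogeneity alone the bounds on PN are max{0,(p₁−p₀)/p₁} ≤ PN ≤ min{1,(1−p₀)/p₁}.
  lower = (p₁ − p₀)/p₁ = 0.28209 / 0.42502 ≈ 0.6637
  upper = min{1, (1 − p₀)/p₁} = 0.85706 / 0.42502 ≈ 2.0165 → capped at 1

0.664 ≤ PN ≤ 1.000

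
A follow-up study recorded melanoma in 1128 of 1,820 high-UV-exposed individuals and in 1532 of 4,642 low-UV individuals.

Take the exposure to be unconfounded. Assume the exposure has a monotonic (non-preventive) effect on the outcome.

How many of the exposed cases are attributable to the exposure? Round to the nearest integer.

about 527 cases

p₁ = P(outcome | exposed) = 1128/1820 = 0.61978
p₀ = P(outcome | unexposed) = 1532/4642 = 0.33003
PN = (p₁ − p₀)/p₁ = (0.61978 − 0.33003) / 0.61978 ≈ 0.46750.
Attributable cases ≈ PN × (exposed cases) = 0.46750 × 1128 ≈ 527.35.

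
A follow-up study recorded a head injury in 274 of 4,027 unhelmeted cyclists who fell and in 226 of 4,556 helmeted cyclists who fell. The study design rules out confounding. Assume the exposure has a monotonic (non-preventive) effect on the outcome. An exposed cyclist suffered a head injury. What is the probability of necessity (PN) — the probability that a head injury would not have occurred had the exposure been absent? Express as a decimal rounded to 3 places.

PN ≈ 0.271

p₁ = P(outcome | exposed) = 274/4027 = 0.068041
p₀ = P(outcome | unexposed) = 226/4556 = 0.049605
Under exogeneity and monotonicity, PN = (p₁ − p₀) / p₁.
PN = (0.068041 − 0.049605) / 0.068041 = 0.018436 / 0.068041 ≈ 0.2710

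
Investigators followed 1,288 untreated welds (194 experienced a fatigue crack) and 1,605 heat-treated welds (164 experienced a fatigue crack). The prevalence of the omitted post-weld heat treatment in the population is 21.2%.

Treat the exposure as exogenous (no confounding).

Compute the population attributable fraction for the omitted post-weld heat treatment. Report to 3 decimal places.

p₁ = P(outcome | exposed) = 194/1288 = 0.15062
p₀ = P(outcome | unexposed) = 164/1605 = 0.10218
Overall risk P(Y=1) = π·p₁ + (1−π)·p₀ = 0.212×0.15062 + 0.788×0.10218 = 0.11245.
Under exogeneity, PAF = [P(Y=1) − p₀] / P(Y=1).
PAF = (0.11245 − 0.10218) / 0.11245 ≈ 0.0913

PAF ≈ 0.091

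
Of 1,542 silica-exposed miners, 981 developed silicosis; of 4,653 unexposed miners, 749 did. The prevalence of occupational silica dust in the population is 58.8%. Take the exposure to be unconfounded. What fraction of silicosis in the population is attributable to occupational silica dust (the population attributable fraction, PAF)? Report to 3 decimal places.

p₁ = P(outcome | exposed) = 981/1542 = 0.63619
p₀ = P(outcome | unexposed) = 749/4653 = 0.16097
Overall risk P(Y=1) = π·p₁ + (1−π)·p₀ = 0.588×0.63619 + 0.412×0.16097 = 0.4404.
Under exogeneity, PAF = [P(Y=1) − p₀] / P(Y=1).
PAF = (0.4404 − 0.16097) / 0.4404 ≈ 0.6345

PAF ≈ 0.634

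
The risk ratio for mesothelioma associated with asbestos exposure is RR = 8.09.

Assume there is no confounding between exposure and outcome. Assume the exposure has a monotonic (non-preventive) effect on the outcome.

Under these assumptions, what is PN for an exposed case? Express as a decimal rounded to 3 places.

PN ≈ 0.876

Under exogeneity and monotonicity, PN = (RR − 1) / RR = 1 − 1/RR.
PN = (8.09 − 1) / 8.09 = 7.09 / 8.09 ≈ 0.8764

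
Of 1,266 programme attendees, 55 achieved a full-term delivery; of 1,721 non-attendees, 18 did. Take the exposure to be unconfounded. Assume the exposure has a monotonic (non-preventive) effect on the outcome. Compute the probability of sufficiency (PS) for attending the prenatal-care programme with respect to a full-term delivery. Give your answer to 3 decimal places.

PS ≈ 0.033

p₁ = P(outcome | exposed) = 55/1266 = 0.043444
p₀ = P(outcome | unexposed) = 18/1721 = 0.010459
Under exogeneity and monotonicity, PS = (p₁ − p₀) / (1 − p₀).
PS = (0.043444 − 0.010459) / (1 − 0.010459) = 0.032985 / 0.98954 ≈ 0.0333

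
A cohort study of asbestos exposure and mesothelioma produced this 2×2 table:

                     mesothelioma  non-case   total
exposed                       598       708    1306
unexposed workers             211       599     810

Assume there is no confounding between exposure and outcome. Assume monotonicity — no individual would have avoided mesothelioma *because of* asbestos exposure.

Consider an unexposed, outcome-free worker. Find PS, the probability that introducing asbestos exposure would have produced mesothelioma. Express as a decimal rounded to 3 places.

p₁ = P(outcome | exposed) = 598/1306 = 0.45789
p₀ = P(outcome | unexposed) = 211/810 = 0.26049
Under exogeneity and monotonicity, PS = (p₁ − p₀) / (1 − p₀).
PS = (0.45789 − 0.26049) / (1 − 0.26049) = 0.19739 / 0.73951 ≈ 0.2669

PS ≈ 0.267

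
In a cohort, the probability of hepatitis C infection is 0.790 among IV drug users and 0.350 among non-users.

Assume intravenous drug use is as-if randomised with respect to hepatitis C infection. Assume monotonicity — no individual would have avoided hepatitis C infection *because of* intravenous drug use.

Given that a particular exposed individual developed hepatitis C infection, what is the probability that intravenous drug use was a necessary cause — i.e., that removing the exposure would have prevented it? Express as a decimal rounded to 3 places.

Let p₁ = 0.79, p₀ = 0.35.
Under exogeneity and monotonicity, PN = (p₁ − p₀) / p₁.
PN = (0.79 − 0.35) / 0.79 = 0.44 / 0.79 ≈ 0.5570

PN ≈ 0.557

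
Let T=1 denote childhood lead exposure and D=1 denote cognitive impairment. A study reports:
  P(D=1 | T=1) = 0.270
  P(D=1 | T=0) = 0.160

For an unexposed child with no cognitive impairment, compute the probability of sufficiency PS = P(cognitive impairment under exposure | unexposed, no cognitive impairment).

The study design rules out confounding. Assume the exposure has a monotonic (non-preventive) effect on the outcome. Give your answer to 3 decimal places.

PS ≈ 0.131

Let p₁ = 0.27, p₀ = 0.16.
Under exogeneity and monotonicity, PS = (p₁ − p₀) / (1 − p₀).
PS = (0.27 − 0.16) / (1 − 0.16) = 0.11 / 0.84 ≈ 0.1310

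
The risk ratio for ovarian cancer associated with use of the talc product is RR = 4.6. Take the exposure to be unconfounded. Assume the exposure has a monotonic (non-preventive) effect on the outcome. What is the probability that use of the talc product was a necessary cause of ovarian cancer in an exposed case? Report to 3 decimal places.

PN ≈ 0.783

Under exogeneity and monotonicity, PN = (RR − 1) / RR = 1 − 1/RR.
PN = (4.6 − 1) / 4.6 = 3.6 / 4.6 ≈ 0.7826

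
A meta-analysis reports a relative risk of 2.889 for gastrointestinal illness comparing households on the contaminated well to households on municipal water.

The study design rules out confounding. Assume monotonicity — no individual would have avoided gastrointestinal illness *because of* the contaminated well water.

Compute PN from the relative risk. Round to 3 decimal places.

Under exogeneity and monotonicity, PN = (RR − 1) / RR = 1 − 1/RR.
PN = (2.889 − 1) / 2.889 = 1.889 / 2.889 ≈ 0.6539

PN ≈ 0.654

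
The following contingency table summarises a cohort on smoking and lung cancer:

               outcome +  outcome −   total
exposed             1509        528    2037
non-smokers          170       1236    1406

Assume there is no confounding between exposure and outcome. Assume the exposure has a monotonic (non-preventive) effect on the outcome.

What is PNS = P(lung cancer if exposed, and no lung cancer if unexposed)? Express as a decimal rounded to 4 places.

p₁ = P(outcome | exposed) = 1509/2037 = 0.7408
p₀ = P(outcome | unexposed) = 170/1406 = 0.12091
Under exogeneity and monotonicity, PNS = p₁ − p₀.
PNS = 0.7408 − 0.12091 = 0.61988

PNS ≈ 0.6199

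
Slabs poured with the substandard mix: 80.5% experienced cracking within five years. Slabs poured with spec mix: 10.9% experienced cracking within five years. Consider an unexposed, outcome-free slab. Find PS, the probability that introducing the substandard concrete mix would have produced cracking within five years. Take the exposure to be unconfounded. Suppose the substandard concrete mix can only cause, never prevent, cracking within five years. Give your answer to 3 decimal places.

PS ≈ 0.781

p₁ = 0.805, p₀ = 0.109.
Under exogeneity and monotonicity, PS = (p₁ − p₀) / (1 − p₀).
PS = (0.805 − 0.109) / (1 − 0.109) = 0.696 / 0.891 ≈ 0.7811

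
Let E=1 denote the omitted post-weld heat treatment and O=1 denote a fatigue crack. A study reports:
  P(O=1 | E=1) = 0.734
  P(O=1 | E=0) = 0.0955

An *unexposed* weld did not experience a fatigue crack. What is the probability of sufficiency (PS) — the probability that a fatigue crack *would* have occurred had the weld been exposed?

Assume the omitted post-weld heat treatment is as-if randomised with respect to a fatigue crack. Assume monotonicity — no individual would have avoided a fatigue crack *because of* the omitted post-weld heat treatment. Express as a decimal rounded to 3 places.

Let p₁ = 0.734, p₀ = 0.0955.
Under exogeneity and monotonicity, PS = (p₁ − p₀) / (1 − p₀).
PS = (0.734 − 0.0955) / (1 − 0.0955) = 0.6385 / 0.9045 ≈ 0.7059

PS ≈ 0.706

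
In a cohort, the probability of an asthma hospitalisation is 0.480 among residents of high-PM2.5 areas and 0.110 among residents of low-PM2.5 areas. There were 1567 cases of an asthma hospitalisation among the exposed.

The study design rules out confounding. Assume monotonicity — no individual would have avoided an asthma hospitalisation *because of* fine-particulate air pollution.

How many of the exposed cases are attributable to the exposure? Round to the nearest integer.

Let p₁ = 0.48, p₀ = 0.11.
PN = (p₁ − p₀)/p₁ = (0.48 − 0.11) / 0.48 ≈ 0.77083.
Attributable cases ≈ PN × (exposed cases) = 0.77083 × 1567 ≈ 1207.90.

about 1208 cases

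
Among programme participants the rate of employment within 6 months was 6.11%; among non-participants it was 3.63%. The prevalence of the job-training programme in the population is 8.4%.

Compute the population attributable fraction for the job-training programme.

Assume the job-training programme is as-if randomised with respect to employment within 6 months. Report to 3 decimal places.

PAF ≈ 0.054

p₁ = 0.0611, p₀ = 0.0363.
Overall risk P(Y=1) = π·p₁ + (1−π)·p₀ = 0.084×0.0611 + 0.916×0.0363 = 0.038383.
Under exogeneity, PAF = [P(Y=1) − p₀] / P(Y=1).
PAF = (0.038383 − 0.0363) / 0.038383 ≈ 0.0543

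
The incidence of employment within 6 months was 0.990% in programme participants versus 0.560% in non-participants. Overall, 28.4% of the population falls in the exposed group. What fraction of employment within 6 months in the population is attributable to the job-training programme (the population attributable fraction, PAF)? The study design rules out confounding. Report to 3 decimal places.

p₁ = 0.0099, p₀ = 0.0056.
Overall risk P(Y=1) = π·p₁ + (1−π)·p₀ = 0.284×0.0099 + 0.716×0.0056 = 0.0068212.
Under exogeneity, PAF = [P(Y=1) − p₀] / P(Y=1).
PAF = (0.0068212 − 0.0056) / 0.0068212 ≈ 0.1790

PAF ≈ 0.179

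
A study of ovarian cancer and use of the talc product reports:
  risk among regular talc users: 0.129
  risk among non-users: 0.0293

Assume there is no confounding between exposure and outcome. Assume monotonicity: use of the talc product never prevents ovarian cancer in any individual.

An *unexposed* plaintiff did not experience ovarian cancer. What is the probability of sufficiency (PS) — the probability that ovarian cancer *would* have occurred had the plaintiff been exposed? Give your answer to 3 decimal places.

PS ≈ 0.103

Let p₁ = 0.129, p₀ = 0.0293.
Under exogeneity and monotonicity, PS = (p₁ − p₀) / (1 − p₀).
PS = (0.129 − 0.0293) / (1 − 0.0293) = 0.0997 / 0.9707 ≈ 0.1027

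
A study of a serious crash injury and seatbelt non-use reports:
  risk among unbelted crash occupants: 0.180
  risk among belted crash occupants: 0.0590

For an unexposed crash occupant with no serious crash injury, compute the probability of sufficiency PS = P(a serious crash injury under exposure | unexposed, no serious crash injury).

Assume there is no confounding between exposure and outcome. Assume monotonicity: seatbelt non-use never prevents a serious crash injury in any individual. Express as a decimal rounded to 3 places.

PS ≈ 0.129

Let p₁ = 0.18, p₀ = 0.059.
Under exogeneity and monotonicity, PS = (p₁ − p₀) / (1 − p₀).
PS = (0.18 − 0.059) / (1 − 0.059) = 0.121 / 0.941 ≈ 0.1286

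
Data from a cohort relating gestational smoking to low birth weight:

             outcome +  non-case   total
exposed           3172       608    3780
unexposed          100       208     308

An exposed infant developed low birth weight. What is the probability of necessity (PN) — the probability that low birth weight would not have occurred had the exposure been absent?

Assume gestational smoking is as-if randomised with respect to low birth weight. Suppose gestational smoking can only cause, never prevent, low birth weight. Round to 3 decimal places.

PN ≈ 0.613

p₁ = P(outcome | exposed) = 3172/3780 = 0.83915
p₀ = P(outcome | unexposed) = 100/308 = 0.32468
Under exogeneity and monotonicity, PN = (p₁ − p₀) / p₁.
PN = (0.83915 − 0.32468) / 0.83915 = 0.51448 / 0.83915 ≈ 0.6131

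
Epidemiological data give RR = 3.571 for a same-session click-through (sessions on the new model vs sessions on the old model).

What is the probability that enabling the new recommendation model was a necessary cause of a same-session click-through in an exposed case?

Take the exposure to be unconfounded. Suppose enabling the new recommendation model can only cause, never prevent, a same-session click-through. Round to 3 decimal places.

Under exogeneity and monotonicity, PN = (RR − 1) / RR = 1 − 1/RR.
PN = (3.571 − 1) / 3.571 = 2.571 / 3.571 ≈ 0.7200

PN ≈ 0.720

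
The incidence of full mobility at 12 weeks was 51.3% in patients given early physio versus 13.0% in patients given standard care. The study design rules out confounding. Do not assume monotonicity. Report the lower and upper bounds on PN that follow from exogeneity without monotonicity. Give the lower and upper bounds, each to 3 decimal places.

p₁ = 0.513, p₀ = 0.13.
Under exogeneity alone the bounds on PN are max{0,(p₁−p₀)/p₁} ≤ PN ≤ min{1,(1−p₀)/p₁}.
  lower = (p₁ − p₀)/p₁ = 0.383 / 0.513 ≈ 0.7466
  upper = min{1, (1 − p₀)/p₁} = 0.87 / 0.513 ≈ 1.6959 → capped at 1

0.747 ≤ PN ≤ 1.000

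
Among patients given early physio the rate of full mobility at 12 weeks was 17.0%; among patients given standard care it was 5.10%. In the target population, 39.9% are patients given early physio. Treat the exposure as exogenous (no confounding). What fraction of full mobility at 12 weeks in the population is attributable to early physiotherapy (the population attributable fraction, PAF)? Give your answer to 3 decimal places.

p₁ = 0.17, p₀ = 0.051.
Overall risk P(Y=1) = π·p₁ + (1−π)·p₀ = 0.399×0.17 + 0.601×0.051 = 0.098481.
Under exogeneity, PAF = [P(Y=1) − p₀] / P(Y=1).
PAF = (0.098481 − 0.051) / 0.098481 ≈ 0.4821

PAF ≈ 0.482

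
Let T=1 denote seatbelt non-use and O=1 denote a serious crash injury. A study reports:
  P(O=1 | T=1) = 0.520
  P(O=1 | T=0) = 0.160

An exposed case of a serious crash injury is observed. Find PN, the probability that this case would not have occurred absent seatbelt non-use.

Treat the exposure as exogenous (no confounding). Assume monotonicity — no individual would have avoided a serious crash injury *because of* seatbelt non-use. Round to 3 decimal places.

Let p₁ = 0.52, p₀ = 0.16.
Under exogeneity and monotonicity, PN = (p₁ − p₀) / p₁.
PN = (0.52 − 0.16) / 0.52 = 0.36 / 0.52 ≈ 0.6923

PN ≈ 0.692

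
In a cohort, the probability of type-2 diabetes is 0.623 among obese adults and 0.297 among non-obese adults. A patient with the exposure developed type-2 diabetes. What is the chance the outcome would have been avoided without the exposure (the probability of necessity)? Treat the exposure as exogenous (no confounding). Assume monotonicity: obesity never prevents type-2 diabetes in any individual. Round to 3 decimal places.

Let p₁ = 0.623, p₀ = 0.297.
Under exogeneity and monotonicity, PN = (p₁ − p₀) / p₁.
PN = (0.623 − 0.297) / 0.623 = 0.326 / 0.623 ≈ 0.5233

PN ≈ 0.523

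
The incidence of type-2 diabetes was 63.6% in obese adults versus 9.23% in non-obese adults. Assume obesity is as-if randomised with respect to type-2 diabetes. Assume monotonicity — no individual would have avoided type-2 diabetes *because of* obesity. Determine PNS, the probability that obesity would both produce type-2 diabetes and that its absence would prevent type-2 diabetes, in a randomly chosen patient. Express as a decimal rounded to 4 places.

p₁ = 0.636, p₀ = 0.0923.
Under exogeneity and monotonicity, PNS = p₁ − p₀.
PNS = 0.636 − 0.0923 = 0.5437

PNS ≈ 0.5437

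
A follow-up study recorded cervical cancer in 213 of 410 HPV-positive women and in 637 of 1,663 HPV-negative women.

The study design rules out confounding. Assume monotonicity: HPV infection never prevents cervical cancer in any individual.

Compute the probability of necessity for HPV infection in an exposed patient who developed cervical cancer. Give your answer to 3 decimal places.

p₁ = P(outcome | exposed) = 213/410 = 0.51951
p₀ = P(outcome | unexposed) = 637/1663 = 0.38304
Under exogeneity and monotonicity, PN = (p₁ − p₀) / p₁.
PN = (0.51951 − 0.38304) / 0.51951 = 0.13647 / 0.51951 ≈ 0.2627

PN ≈ 0.263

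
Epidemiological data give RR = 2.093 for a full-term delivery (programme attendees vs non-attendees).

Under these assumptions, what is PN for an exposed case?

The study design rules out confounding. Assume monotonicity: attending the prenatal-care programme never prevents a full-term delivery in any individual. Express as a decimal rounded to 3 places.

PN ≈ 0.522

Under exogeneity and monotonicity, PN = (RR − 1) / RR = 1 − 1/RR.
PN = (2.093 − 1) / 2.093 = 1.093 / 2.093 ≈ 0.5222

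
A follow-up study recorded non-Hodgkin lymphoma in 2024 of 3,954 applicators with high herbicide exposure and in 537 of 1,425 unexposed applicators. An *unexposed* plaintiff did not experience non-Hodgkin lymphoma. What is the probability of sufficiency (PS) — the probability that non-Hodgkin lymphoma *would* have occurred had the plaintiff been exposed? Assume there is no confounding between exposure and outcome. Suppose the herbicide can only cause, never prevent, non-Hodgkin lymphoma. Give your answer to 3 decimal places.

p₁ = P(outcome | exposed) = 2024/3954 = 0.51189
p₀ = P(outcome | unexposed) = 537/1425 = 0.37684
Under exogeneity and monotonicity, PS = (p₁ − p₀) / (1 − p₀).
PS = (0.51189 − 0.37684) / (1 − 0.37684) = 0.13504 / 0.62316 ≈ 0.2167

PS ≈ 0.217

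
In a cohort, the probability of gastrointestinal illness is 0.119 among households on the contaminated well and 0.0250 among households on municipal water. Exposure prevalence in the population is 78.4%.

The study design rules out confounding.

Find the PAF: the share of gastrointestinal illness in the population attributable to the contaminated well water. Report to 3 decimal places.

PAF ≈ 0.747

Let p₁ = 0.119, p₀ = 0.025.
Overall risk P(Y=1) = π·p₁ + (1−π)·p₀ = 0.784×0.119 + 0.216×0.025 = 0.098696.
Under exogeneity, PAF = [P(Y=1) − p₀] / P(Y=1).
PAF = (0.098696 − 0.025) / 0.098696 ≈ 0.7467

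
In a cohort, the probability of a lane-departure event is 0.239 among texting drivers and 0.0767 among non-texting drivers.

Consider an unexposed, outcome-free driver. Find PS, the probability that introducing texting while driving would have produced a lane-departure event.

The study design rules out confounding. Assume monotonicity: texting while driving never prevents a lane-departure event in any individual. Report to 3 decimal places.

PS ≈ 0.176

Let p₁ = 0.239, p₀ = 0.0767.
Under exogeneity and monotonicity, PS = (p₁ − p₀) / (1 − p₀).
PS = (0.239 − 0.0767) / (1 − 0.0767) = 0.1623 / 0.9233 ≈ 0.1758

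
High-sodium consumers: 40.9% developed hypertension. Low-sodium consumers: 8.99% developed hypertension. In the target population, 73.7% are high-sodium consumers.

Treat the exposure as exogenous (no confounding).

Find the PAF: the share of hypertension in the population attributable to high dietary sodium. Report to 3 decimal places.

p₁ = 0.409, p₀ = 0.0899.
Overall risk P(Y=1) = π·p₁ + (1−π)·p₀ = 0.737×0.409 + 0.263×0.0899 = 0.32508.
Under exogeneity, PAF = [P(Y=1) − p₀] / P(Y=1).
PAF = (0.32508 − 0.0899) / 0.32508 ≈ 0.7234

PAF ≈ 0.723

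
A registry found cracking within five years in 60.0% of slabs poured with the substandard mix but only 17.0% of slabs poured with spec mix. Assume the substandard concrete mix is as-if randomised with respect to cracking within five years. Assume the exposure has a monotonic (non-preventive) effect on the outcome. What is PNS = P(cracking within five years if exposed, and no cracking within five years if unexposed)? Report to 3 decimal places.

p₁ = 0.6, p₀ = 0.17.
Under exogeneity and monotonicity, PNS = p₁ − p₀.
PNS = 0.6 − 0.17 = 0.43

PNS ≈ 0.430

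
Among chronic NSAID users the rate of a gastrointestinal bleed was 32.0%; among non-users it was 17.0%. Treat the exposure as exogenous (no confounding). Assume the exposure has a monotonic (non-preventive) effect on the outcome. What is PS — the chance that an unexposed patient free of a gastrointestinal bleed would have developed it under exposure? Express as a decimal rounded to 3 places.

PS ≈ 0.181

p₁ = 0.32, p₀ = 0.17.
Under exogeneity and monotonicity, PS = (p₁ − p₀) / (1 − p₀).
PS = (0.32 − 0.17) / (1 − 0.17) = 0.15 / 0.83 ≈ 0.1807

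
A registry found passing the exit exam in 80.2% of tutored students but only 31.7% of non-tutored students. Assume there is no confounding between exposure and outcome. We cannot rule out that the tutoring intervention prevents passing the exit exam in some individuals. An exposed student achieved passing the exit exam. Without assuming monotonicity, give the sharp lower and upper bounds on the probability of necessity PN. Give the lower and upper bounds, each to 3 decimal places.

p₁ = 0.802, p₀ = 0.317.
Under exogeneity alone the bounds on PN are max{0,(p₁−p₀)/p₁} ≤ PN ≤ min{1,(1−p₀)/p₁}.
  lower = (p₁ − p₀)/p₁ = 0.485 / 0.802 ≈ 0.6047
  upper = min{1, (1 − p₀)/p₁} = 0.683 / 0.802 ≈ 0.8516

0.605 ≤ PN ≤ 0.852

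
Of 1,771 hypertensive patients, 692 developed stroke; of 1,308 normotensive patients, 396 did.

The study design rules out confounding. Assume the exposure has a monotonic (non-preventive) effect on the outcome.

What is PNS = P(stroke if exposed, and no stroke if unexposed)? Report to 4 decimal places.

PNS ≈ 0.0880

p₁ = P(outcome | exposed) = 692/1771 = 0.39074
p₀ = P(outcome | unexposed) = 396/1308 = 0.30275
Under exogeneity and monotonicity, PNS = p₁ − p₀.
PNS = 0.39074 − 0.30275 = 0.087987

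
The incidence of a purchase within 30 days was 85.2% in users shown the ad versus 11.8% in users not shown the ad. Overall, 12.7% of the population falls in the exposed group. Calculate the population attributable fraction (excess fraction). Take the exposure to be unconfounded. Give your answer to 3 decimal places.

p₁ = 0.852, p₀ = 0.118.
Overall risk P(Y=1) = π·p₁ + (1−π)·p₀ = 0.127×0.852 + 0.873×0.118 = 0.21122.
Under exogeneity, PAF = [P(Y=1) − p₀] / P(Y=1).
PAF = (0.21122 − 0.118) / 0.21122 ≈ 0.4413

PAF ≈ 0.441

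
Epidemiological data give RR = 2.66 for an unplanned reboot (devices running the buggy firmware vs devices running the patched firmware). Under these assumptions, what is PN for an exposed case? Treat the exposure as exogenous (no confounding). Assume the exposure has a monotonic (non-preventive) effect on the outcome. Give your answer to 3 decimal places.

PN ≈ 0.624

Under exogeneity and monotonicity, PN = (RR − 1) / RR = 1 − 1/RR.
PN = (2.66 − 1) / 2.66 = 1.66 / 2.66 ≈ 0.6241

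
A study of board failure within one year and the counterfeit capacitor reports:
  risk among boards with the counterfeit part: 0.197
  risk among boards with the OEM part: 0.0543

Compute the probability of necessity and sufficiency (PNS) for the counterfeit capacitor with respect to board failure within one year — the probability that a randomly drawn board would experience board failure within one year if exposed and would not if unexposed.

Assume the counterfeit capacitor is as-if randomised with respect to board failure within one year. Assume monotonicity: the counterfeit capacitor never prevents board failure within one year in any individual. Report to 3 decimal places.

Let p₁ = 0.197, p₀ = 0.0543.
Under exogeneity and monotonicity, PNS = p₁ − p₀.
PNS = 0.197 − 0.0543 = 0.1427

PNS ≈ 0.143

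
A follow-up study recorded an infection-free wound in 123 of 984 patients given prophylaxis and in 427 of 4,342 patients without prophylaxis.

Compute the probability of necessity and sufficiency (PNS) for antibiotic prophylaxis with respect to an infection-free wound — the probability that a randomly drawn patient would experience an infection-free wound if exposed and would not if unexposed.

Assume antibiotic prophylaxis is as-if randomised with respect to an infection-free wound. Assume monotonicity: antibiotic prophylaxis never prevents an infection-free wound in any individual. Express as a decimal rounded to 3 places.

PNS ≈ 0.027

p₁ = P(outcome | exposed) = 123/984 = 0.125
p₀ = P(outcome | unexposed) = 427/4342 = 0.098342
Under exogeneity and monotonicity, PNS = p₁ − p₀.
PNS = 0.125 − 0.098342 = 0.026658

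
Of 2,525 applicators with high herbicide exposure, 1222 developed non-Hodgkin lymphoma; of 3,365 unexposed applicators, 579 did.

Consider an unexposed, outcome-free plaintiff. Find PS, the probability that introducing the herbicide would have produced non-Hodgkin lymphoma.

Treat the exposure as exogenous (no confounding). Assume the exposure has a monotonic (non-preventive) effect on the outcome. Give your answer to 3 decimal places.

p₁ = P(outcome | exposed) = 1222/2525 = 0.48396
p₀ = P(outcome | unexposed) = 579/3365 = 0.17207
Under exogeneity and monotonicity, PS = (p₁ − p₀) / (1 − p₀).
PS = (0.48396 − 0.17207) / (1 − 0.17207) = 0.3119 / 0.82793 ≈ 0.3767

PS ≈ 0.377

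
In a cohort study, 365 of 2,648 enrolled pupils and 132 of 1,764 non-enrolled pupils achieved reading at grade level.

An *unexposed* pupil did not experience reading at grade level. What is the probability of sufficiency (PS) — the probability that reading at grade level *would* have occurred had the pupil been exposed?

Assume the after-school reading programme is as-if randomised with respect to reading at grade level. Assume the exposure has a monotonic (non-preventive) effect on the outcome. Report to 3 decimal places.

PS ≈ 0.068

p₁ = P(outcome | exposed) = 365/2648 = 0.13784
p₀ = P(outcome | unexposed) = 132/1764 = 0.07483
Under exogeneity and monotonicity, PS = (p₁ − p₀) / (1 − p₀).
PS = (0.13784 − 0.07483) / (1 − 0.07483) = 0.06301 / 0.92517 ≈ 0.0681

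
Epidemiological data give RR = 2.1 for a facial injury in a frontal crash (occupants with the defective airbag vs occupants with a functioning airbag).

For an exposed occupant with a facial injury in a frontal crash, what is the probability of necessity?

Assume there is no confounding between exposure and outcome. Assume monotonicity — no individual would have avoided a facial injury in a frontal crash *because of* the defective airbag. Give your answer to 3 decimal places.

PN ≈ 0.524

Under exogeneity and monotonicity, PN = (RR − 1) / RR = 1 − 1/RR.
PN = (2.1 − 1) / 2.1 = 1.1 / 2.1 ≈ 0.5238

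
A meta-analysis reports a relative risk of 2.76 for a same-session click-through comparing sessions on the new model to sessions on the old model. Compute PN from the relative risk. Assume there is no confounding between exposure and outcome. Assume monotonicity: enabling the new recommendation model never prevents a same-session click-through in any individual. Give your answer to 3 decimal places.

Under exogeneity and monotonicity, PN = (RR − 1) / RR = 1 − 1/RR.
PN = (2.76 − 1) / 2.76 = 1.76 / 2.76 ≈ 0.6377

PN ≈ 0.638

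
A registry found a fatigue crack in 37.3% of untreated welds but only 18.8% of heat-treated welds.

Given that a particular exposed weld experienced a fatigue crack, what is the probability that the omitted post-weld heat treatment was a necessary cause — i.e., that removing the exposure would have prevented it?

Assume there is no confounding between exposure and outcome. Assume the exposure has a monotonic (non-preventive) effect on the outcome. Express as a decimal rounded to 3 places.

PN ≈ 0.496

p₁ = 0.373, p₀ = 0.188.
Under exogeneity and monotonicity, PN = (p₁ − p₀) / p₁.
PN = (0.373 − 0.188) / 0.373 = 0.185 / 0.373 ≈ 0.4960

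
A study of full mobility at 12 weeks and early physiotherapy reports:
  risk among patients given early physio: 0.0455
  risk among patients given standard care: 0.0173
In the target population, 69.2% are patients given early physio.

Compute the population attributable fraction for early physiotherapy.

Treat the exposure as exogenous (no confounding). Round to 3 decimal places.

PAF ≈ 0.530

Let p₁ = 0.0455, p₀ = 0.0173.
Overall risk P(Y=1) = π·p₁ + (1−π)·p₀ = 0.692×0.0455 + 0.308×0.0173 = 0.036814.
Under exogeneity, PAF = [P(Y=1) − p₀] / P(Y=1).
PAF = (0.036814 − 0.0173) / 0.036814 ≈ 0.5301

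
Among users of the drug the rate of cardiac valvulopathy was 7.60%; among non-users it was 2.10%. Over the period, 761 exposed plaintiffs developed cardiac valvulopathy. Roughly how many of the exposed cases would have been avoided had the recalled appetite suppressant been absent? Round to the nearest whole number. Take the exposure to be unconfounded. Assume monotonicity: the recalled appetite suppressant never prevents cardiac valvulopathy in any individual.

about 551 cases

p₁ = 0.076, p₀ = 0.021.
PN = (p₁ − p₀)/p₁ = (0.076 − 0.021) / 0.076 ≈ 0.72368.
Attributable cases ≈ PN × (exposed cases) = 0.72368 × 761 ≈ 550.72.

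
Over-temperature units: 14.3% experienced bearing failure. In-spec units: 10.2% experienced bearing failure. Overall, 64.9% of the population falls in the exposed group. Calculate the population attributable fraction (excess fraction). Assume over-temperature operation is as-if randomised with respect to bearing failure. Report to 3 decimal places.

PAF ≈ 0.207

p₁ = 0.143, p₀ = 0.102.
Overall risk P(Y=1) = π·p₁ + (1−π)·p₀ = 0.649×0.143 + 0.351×0.102 = 0.12861.
Under exogeneity, PAF = [P(Y=1) − p₀] / P(Y=1).
PAF = (0.12861 − 0.102) / 0.12861 ≈ 0.2069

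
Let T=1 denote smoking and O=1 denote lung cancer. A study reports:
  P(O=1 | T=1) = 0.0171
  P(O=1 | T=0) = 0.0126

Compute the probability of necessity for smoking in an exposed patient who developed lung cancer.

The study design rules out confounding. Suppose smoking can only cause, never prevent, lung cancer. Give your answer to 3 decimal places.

Let p₁ = 0.0171, p₀ = 0.0126.
Under exogeneity and monotonicity, PN = (p₁ − p₀) / p₁.
PN = (0.0171 − 0.0126) / 0.0171 = 0.0045 / 0.0171 ≈ 0.2632

PN ≈ 0.263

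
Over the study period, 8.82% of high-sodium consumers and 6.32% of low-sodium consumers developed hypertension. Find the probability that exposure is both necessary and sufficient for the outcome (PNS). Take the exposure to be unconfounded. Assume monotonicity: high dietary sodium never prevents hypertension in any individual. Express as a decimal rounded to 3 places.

PNS ≈ 0.025

p₁ = 0.0882, p₀ = 0.0632.
Under exogeneity and monotonicity, PNS = p₁ − p₀.
PNS = 0.0882 − 0.0632 = 0.025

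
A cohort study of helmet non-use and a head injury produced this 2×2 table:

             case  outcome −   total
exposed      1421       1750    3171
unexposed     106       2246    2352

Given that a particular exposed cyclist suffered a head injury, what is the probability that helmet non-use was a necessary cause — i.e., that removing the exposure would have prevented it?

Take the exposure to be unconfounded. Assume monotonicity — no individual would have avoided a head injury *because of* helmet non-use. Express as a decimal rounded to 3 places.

PN ≈ 0.899

p₁ = P(outcome | exposed) = 1421/3171 = 0.44812
p₀ = P(outcome | unexposed) = 106/2352 = 0.045068
Under exogeneity and monotonicity, PN = (p₁ − p₀) / p₁.
PN = (0.44812 − 0.045068) / 0.44812 = 0.40306 / 0.44812 ≈ 0.8994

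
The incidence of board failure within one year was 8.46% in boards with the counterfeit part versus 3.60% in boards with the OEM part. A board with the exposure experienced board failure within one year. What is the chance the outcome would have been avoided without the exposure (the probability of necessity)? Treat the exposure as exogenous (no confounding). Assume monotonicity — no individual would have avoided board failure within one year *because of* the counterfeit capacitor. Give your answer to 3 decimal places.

PN ≈ 0.574

p₁ = 0.0846, p₀ = 0.036.
Under exogeneity and monotonicity, PN = (p₁ − p₀) / p₁.
PN = (0.0846 − 0.036) / 0.0846 = 0.0486 / 0.0846 ≈ 0.5745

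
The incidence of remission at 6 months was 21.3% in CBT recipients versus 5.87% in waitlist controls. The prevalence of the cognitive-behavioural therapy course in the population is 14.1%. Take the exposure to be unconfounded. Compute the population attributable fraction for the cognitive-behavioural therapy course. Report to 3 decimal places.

PAF ≈ 0.270

p₁ = 0.213, p₀ = 0.0587.
Overall risk P(Y=1) = π·p₁ + (1−π)·p₀ = 0.141×0.213 + 0.859×0.0587 = 0.080456.
Under exogeneity, PAF = [P(Y=1) − p₀] / P(Y=1).
PAF = (0.080456 − 0.0587) / 0.080456 ≈ 0.2704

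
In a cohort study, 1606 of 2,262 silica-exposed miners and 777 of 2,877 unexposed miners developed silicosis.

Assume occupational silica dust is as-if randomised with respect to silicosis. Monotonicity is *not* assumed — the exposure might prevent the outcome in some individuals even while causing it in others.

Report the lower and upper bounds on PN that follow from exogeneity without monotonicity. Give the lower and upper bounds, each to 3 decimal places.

0.620 ≤ PN ≤ 1.000

p₁ = P(outcome | exposed) = 1606/2262 = 0.70999
p₀ = P(outcome | unexposed) = 777/2877 = 0.27007
Under exogeneity alone the bounds on PN are max{0,(p₁−p₀)/p₁} ≤ PN ≤ min{1,(1−p₀)/p₁}.
  lower = (p₁ − p₀)/p₁ = 0.43992 / 0.70999 ≈ 0.6196
  upper = min{1, (1 − p₀)/p₁} = 0.72993 / 0.70999 ≈ 1.0281 → capped at 1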